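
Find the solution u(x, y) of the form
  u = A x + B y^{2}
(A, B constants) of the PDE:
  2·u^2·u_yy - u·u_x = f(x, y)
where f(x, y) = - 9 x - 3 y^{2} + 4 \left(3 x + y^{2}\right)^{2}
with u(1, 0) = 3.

Substitute the ansatz u = A x + B y^{2} into the left-hand side.
Derivatives of the ansatz:
  u_yy = 2 B
  u_x = A
Term by term:
  2·u^2·u_yy = 4 A^{2} B x^{2} + 8 A B^{2} x y^{2} + 4 B^{3} y^{4}
  -u·u_x = - A^{2} x - A B y^{2}
So the left-hand side equals
  4 A^{2} B x^{2} - A^{2} x + 8 A B^{2} x y^{2} - A B y^{2} + 4 B^{3} y^{4}
This must equal f(x, y) identically; expanded, f = 36 x^{2} + 24 x y^{2} - 9 x + 4 y^{4} - 3 y^{2}.
Matching coefficients of the independent functions:
  [x]:  - A^{2} = -9
  [x^{2}]:  4 A^{2} B = 36
  [y^{2}]:  - A B = -3
  [y^{4}]:  4 B^{3} = 4
  [x y^{2}]:  8 A B^{2} = 24
Solving: A = 3, B = 1.
Check against the point condition:
  u(1, 0) = 3  ⟹  A = 3  ✓
Hence u(x, y) = 3 x + y^{2}.

Answer: u(x, y) = 3 x + y^{2}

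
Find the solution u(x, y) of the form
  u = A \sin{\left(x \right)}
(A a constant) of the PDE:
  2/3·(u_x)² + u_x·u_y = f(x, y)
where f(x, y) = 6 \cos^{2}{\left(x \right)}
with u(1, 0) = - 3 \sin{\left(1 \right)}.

Substitute the ansatz u = A \sin{\left(x \right)} into the left-hand side.
Derivatives of the ansatz:
  u_x = A \cos{\left(x \right)}
  u_y = 0
Term by term:
  2/3·(u_x)² = \frac{2 A^{2} \cos^{2}{\left(x \right)}}{3}
  u_x·u_y = 0
So the left-hand side equals
  \frac{2 A^{2} \cos^{2}{\left(x \right)}}{3}
This must equal f(x, y) = 6 \cos^{2}{\left(x \right)} identically.
Matching coefficients of the independent functions:
  [\cos^{2}{\left(x \right)}]:  \frac{2 A^{2}}{3} = 6
These equations allow (A) = (-3) or (3).
Impose the point condition(s):
  u(1, 0) = - 3 \sin{\left(1 \right)}  ⟹  A \sin{\left(1 \right)} = - 3 \sin{\left(1 \right)}
Only A = -3 satisfies everything.
Hence u(x, y) = - 3 \sin{\left(x \right)}.

Answer: u(x, y) = - 3 \sin{\left(x \right)}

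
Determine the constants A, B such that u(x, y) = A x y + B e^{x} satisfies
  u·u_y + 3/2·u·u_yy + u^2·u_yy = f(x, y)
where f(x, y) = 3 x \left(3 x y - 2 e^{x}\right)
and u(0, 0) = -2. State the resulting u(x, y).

Answer: u(x, y) = 3 x y - 2 e^{x}

Derivation:
Substitute the ansatz u = A x y + B e^{x} into the left-hand side.
Derivatives of the ansatz:
  u_y = A x
  u_yy = 0
Term by term:
  u·u_y = A^{2} x^{2} y + A B x e^{x}
  3/2·u·u_yy = 0
  u^2·u_yy = 0
So the left-hand side equals
  A^{2} x^{2} y + A B x e^{x}
This must equal f(x, y) identically; expanded, f = 9 x^{2} y - 6 x e^{x}.
Matching coefficients of the independent functions:
  [x e^{x}]:  A B = -6
  [x^{2} y]:  A^{2} = 9
These equations allow (A, B) = (-3, 2) or (3, -2).
Impose the point condition(s):
  u(0, 0) = -2  ⟹  B = -2
Only A = 3, B = -2 satisfies everything.
Hence u(x, y) = 3 x y - 2 e^{x}.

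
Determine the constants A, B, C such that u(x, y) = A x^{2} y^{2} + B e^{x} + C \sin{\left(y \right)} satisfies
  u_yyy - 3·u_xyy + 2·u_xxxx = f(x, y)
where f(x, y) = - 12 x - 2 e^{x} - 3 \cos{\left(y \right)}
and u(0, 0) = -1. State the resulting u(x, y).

Answer: u(x, y) = x^{2} y^{2} - e^{x} + 3 \sin{\left(y \right)}

Derivation:
Substitute the ansatz u = A x^{2} y^{2} + B e^{x} + C \sin{\left(y \right)} into the left-hand side.
Derivatives of the ansatz:
  u_yyy = - C \cos{\left(y \right)}
  u_xyy = 4 A x
  u_xxxx = B e^{x}
Term by term:
  u_yyy = - C \cos{\left(y \right)}
  -3·u_xyy = - 12 A x
  2·u_xxxx = 2 B e^{x}
So the left-hand side equals
  - 12 A x + 2 B e^{x} - C \cos{\left(y \right)}
This must equal f(x, y) = - 12 x - 2 e^{x} - 3 \cos{\left(y \right)} identically.
Matching coefficients of the independent functions:
  [x]:  - 12 A = -12
  [e^{x}]:  2 B = -2
  [\cos{\left(y \right)}]:  - C = -3
Solving: A = 1, B = -1, C = 3.
Check against the point condition:
  u(0, 0) = -1  ⟹  B = -1  ✓
Hence u(x, y) = x^{2} y^{2} - e^{x} + 3 \sin{\left(y \right)}.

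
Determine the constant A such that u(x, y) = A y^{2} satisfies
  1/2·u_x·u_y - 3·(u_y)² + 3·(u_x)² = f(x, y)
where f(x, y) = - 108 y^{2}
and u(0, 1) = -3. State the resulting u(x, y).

Substitute the ansatz u = A y^{2} into the left-hand side.
Derivatives of the ansatz:
  u_x = 0
  u_y = 2 A y
Term by term:
  1/2·u_x·u_y = 0
  -3·(u_y)² = - 12 A^{2} y^{2}
  3·(u_x)² = 0
So the left-hand side equals
  - 12 A^{2} y^{2}
This must equal f(x, y) = - 108 y^{2} identically.
Matching coefficients of the independent functions:
  [y^{2}]:  - 12 A^{2} = -108
These equations allow (A) = (-3) or (3).
Impose the point condition(s):
  u(0, 1) = -3  ⟹  A = -3
Only A = -3 satisfies everything.
Hence u(x, y) = - 3 y^{2}.

Answer: u(x, y) = - 3 y^{2}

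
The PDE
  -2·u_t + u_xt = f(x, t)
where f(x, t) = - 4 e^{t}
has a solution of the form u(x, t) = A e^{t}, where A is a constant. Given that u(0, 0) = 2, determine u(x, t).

Substitute the ansatz u = A e^{t} into the left-hand side.
Derivatives of the ansatz:
  u_t = A e^{t}
  u_xt = 0
Term by term:
  -2·u_t = - 2 A e^{t}
  u_xt = 0
So the left-hand side equals
  - 2 A e^{t}
This must equal f(x, t) = - 4 e^{t} identically.
Matching coefficients of the independent functions:
  [e^{t}]:  - 2 A = -4
Solving: A = 2.
Check against the point condition:
  u(0, 0) = 2  ⟹  A = 2  ✓
Hence u(x, t) = 2 e^{t}.

Answer: u(x, t) = 2 e^{t}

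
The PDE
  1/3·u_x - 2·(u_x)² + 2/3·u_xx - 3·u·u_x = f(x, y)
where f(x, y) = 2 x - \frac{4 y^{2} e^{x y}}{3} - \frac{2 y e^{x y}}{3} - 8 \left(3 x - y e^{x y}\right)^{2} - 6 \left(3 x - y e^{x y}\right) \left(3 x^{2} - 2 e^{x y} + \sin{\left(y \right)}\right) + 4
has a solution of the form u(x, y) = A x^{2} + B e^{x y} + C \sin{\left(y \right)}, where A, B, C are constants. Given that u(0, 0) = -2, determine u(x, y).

Substitute the ansatz u = A x^{2} + B e^{x y} + C \sin{\left(y \right)} into the left-hand side.
Derivatives of the ansatz:
  u_x = 2 A x + B y e^{x y}
  u_xx = 2 A + B y^{2} e^{x y}
Term by term:
  1/3·u_x = \frac{2 A x}{3} + \frac{B y e^{x y}}{3}
  -2·(u_x)² = - 8 A^{2} x^{2} - 8 A B x y e^{x y} - 2 B^{2} y^{2} e^{2 x y}
  2/3·u_xx = \frac{4 A}{3} + \frac{2 B y^{2} e^{x y}}{3}
  -3·u·u_x = - 6 A^{2} x^{3} - 3 A B x^{2} y e^{x y} - 6 A B x e^{x y} - 6 A C x \sin{\left(y \right)} - 3 B^{2} y e^{2 x y} - 3 B C y e^{x y} \sin{\left(y \right)}
So the left-hand side equals
  - 6 A^{2} x^{3} - 8 A^{2} x^{2} - 3 A B x^{2} y e^{x y} - 8 A B x y e^{x y} - 6 A B x e^{x y} - 6 A C x \sin{\left(y \right)} + \frac{2 A x}{3} + \frac{4 A}{3} - 2 B^{2} y^{2} e^{2 x y} - 3 B^{2} y e^{2 x y} - 3 B C y e^{x y} \sin{\left(y \right)} + \frac{2 B y^{2} e^{x y}}{3} + \frac{B y e^{x y}}{3}
This must equal f(x, y) identically; expanded, f = - 54 x^{3} + 18 x^{2} y e^{x y} - 72 x^{2} + 48 x y e^{x y} + 36 x e^{x y} - 18 x \sin{\left(y \right)} + 2 x - 8 y^{2} e^{2 x y} - \frac{4 y^{2} e^{x y}}{3} - 12 y e^{2 x y} + 6 y e^{x y} \sin{\left(y \right)} - \frac{2 y e^{x y}}{3} + 4.
Matching coefficients of the independent functions:
  [constant term]:  \frac{4 A}{3} = 4
  [x]:  \frac{2 A}{3} = 2
  [x^{2}]:  - 8 A^{2} = -72
  [x^{3}]:  - 6 A^{2} = -54
  [x e^{x y}]:  - 6 A B = 36
  [x \sin{\left(y \right)}]:  - 6 A C = -18
  [y e^{x y}]:  \frac{B}{3} = - \frac{2}{3}
  [y e^{2 x y}]:  - 3 B^{2} = -12
  [y^{2} e^{x y}]:  \frac{2 B}{3} = - \frac{4}{3}
  [y^{2} e^{2 x y}]:  - 2 B^{2} = -8
  [x y e^{x y}]:  - 8 A B = 48
  [x^{2} y e^{x y}]:  - 3 A B = 18
  [y e^{x y} \sin{\left(y \right)}]:  - 3 B C = 6
Solving: A = 3, B = -2, C = 1.
Check against the point condition:
  u(0, 0) = -2  ⟹  B = -2  ✓
Hence u(x, y) = 3 x^{2} - 2 e^{x y} + \sin{\left(y \right)}.

Answer: u(x, y) = 3 x^{2} - 2 e^{x y} + \sin{\left(y \right)}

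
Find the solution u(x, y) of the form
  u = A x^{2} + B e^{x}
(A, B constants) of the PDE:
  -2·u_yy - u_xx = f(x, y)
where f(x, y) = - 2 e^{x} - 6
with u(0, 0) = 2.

Answer: u(x, y) = 3 x^{2} + 2 e^{x}

Derivation:
Substitute the ansatz u = A x^{2} + B e^{x} into the left-hand side.
Derivatives of the ansatz:
  u_yy = 0
  u_xx = 2 A + B e^{x}
Term by term:
  -2·u_yy = 0
  -u_xx = - 2 A - B e^{x}
So the left-hand side equals
  - 2 A - B e^{x}
This must equal f(x, y) = - 2 e^{x} - 6 identically.
Matching coefficients of the independent functions:
  [constant term]:  - 2 A = -6
  [e^{x}]:  - B = -2
Solving: A = 3, B = 2.
Check against the point condition:
  u(0, 0) = 2  ⟹  B = 2  ✓
Hence u(x, y) = 3 x^{2} + 2 e^{x}.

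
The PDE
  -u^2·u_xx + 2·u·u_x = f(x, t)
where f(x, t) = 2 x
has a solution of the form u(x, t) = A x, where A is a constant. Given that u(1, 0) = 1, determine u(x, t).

Substitute the ansatz u = A x into the left-hand side.
Derivatives of the ansatz:
  u_xx = 0
  u_x = A
Term by term:
  -u^2·u_xx = 0
  2·u·u_x = 2 A^{2} x
So the left-hand side equals
  2 A^{2} x
This must equal f(x, t) = 2 x identically.
Matching coefficients of the independent functions:
  [x]:  2 A^{2} = 2
These equations allow (A) = (-1) or (1).
Impose the point condition(s):
  u(1, 0) = 1  ⟹  A = 1
Only A = 1 satisfies everything.
Hence u(x, t) = x.

Answer: u(x, t) = x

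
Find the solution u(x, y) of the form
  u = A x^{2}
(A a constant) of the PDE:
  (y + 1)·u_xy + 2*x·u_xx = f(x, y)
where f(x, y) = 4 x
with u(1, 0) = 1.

Substitute the ansatz u = A x^{2} into the left-hand side.
Derivatives of the ansatz:
  u_xy = 0
  u_xx = 2 A
Term by term:
  (y + 1)·u_xy = 0
  2*x·u_xx = 4 A x
So the left-hand side equals
  4 A x
This must equal f(x, y) = 4 x identically.
Matching coefficients of the independent functions:
  [x]:  4 A = 4
Solving: A = 1.
Check against the point condition:
  u(1, 0) = 1  ⟹  A = 1  ✓
Hence u(x, y) = x^{2}.

Answer: u(x, y) = x^{2}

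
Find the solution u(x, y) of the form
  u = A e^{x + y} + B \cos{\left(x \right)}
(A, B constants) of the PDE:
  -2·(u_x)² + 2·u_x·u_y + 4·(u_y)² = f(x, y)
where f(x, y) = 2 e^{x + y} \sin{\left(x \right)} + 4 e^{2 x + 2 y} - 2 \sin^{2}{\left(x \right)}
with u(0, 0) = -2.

Substitute the ansatz u = A e^{x + y} + B \cos{\left(x \right)} into the left-hand side.
Derivatives of the ansatz:
  u_x = A e^{x} e^{y} - B \sin{\left(x \right)}
  u_y = A e^{x} e^{y}
Term by term:
  -2·(u_x)² = - 2 A^{2} e^{2 x} e^{2 y} + 4 A B e^{x} e^{y} \sin{\left(x \right)} - 2 B^{2} \sin^{2}{\left(x \right)}
  2·u_x·u_y = 2 A^{2} e^{2 x} e^{2 y} - 2 A B e^{x} e^{y} \sin{\left(x \right)}
  4·(u_y)² = 4 A^{2} e^{2 x} e^{2 y}
So the left-hand side equals
  4 A^{2} e^{2 x} e^{2 y} + 2 A B e^{x} e^{y} \sin{\left(x \right)} - 2 B^{2} \sin^{2}{\left(x \right)}
This must equal f(x, y) identically; expanded, f = 4 e^{2 x} e^{2 y} + 2 e^{x} e^{y} \sin{\left(x \right)} - 2 \sin^{2}{\left(x \right)}.
Matching coefficients of the independent functions:
  [e^{2 x} e^{2 y}]:  4 A^{2} = 4
  [e^{x} e^{y} \sin{\left(x \right)}]:  2 A B = 2
  [\sin^{2}{\left(x \right)}]:  - 2 B^{2} = -2
These equations allow (A, B) = (-1, -1) or (1, 1).
Impose the point condition(s):
  u(0, 0) = -2  ⟹  A + B = -2
Only A = -1, B = -1 satisfies everything.
Hence u(x, y) = - e^{x + y} - \cos{\left(x \right)}.

Answer: u(x, y) = - e^{x + y} - \cos{\left(x \right)}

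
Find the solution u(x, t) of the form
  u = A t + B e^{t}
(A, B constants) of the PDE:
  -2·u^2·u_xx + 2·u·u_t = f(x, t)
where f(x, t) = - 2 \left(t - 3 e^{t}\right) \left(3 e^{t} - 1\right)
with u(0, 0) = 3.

Substitute the ansatz u = A t + B e^{t} into the left-hand side.
Derivatives of the ansatz:
  u_xx = 0
  u_t = A + B e^{t}
Term by term:
  -2·u^2·u_xx = 0
  2·u·u_t = 2 A^{2} t + 2 A B t e^{t} + 2 A B e^{t} + 2 B^{2} e^{2 t}
So the left-hand side equals
  2 A^{2} t + 2 A B t e^{t} + 2 A B e^{t} + 2 B^{2} e^{2 t}
This must equal f(x, t) identically; expanded, f = - 6 t e^{t} + 2 t + 18 e^{2 t} - 6 e^{t}.
Matching coefficients of the independent functions:
  [t]:  2 A^{2} = 2
  [t e^{t}, e^{t}]:  2 A B = -6
  [e^{2 t}]:  2 B^{2} = 18
These equations allow (A, B) = (-1, 3) or (1, -3).
Impose the point condition(s):
  u(0, 0) = 3  ⟹  B = 3
Only A = -1, B = 3 satisfies everything.
Hence u(x, t) = - t + 3 e^{t}.

Answer: u(x, t) = - t + 3 e^{t}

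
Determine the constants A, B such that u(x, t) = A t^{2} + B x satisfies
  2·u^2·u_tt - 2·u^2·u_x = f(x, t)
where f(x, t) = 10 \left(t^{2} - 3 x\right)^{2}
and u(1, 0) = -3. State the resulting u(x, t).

Substitute the ansatz u = A t^{2} + B x into the left-hand side.
Derivatives of the ansatz:
  u_tt = 2 A
  u_x = B
Term by term:
  2·u^2·u_tt = 4 A^{3} t^{4} + 8 A^{2} B t^{2} x + 4 A B^{2} x^{2}
  -2·u^2·u_x = - 2 A^{2} B t^{4} - 4 A B^{2} t^{2} x - 2 B^{3} x^{2}
So the left-hand side equals
  4 A^{3} t^{4} - 2 A^{2} B t^{4} + 8 A^{2} B t^{2} x - 4 A B^{2} t^{2} x + 4 A B^{2} x^{2} - 2 B^{3} x^{2}
This must equal f(x, t) identically; expanded, f = 10 t^{4} - 60 t^{2} x + 90 x^{2}.
Matching coefficients of the independent functions:
  [t^{4}]:  4 A^{3} - 2 A^{2} B = 10
  [x^{2}]:  4 A B^{2} - 2 B^{3} = 90
  [t^{2} x]:  8 A^{2} B - 4 A B^{2} = -60
Solving: A = 1, B = -3.
Check against the point condition:
  u(1, 0) = -3  ⟹  B = -3  ✓
Hence u(x, t) = t^{2} - 3 x.

Answer: u(x, t) = t^{2} - 3 x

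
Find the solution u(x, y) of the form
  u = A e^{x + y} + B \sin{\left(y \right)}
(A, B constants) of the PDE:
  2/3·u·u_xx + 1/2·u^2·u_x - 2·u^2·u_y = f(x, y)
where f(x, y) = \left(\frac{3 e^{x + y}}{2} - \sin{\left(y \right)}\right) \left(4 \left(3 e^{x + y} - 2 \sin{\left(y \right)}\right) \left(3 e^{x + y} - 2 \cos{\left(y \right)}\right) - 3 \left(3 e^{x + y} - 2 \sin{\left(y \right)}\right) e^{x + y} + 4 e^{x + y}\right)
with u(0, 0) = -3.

Answer: u(x, y) = - 3 e^{x + y} + 2 \sin{\left(y \right)}

Derivation:
Substitute the ansatz u = A e^{x + y} + B \sin{\left(y \right)} into the left-hand side.
Derivatives of the ansatz:
  u_xx = A e^{x} e^{y}
  u_x = A e^{x} e^{y}
  u_y = A e^{x} e^{y} + B \cos{\left(y \right)}
Term by term:
  2/3·u·u_xx = \frac{2 A^{2} e^{2 x} e^{2 y}}{3} + \frac{2 A B e^{x} e^{y} \sin{\left(y \right)}}{3}
  1/2·u^2·u_x = \frac{A^{3} e^{3 x} e^{3 y}}{2} + A^{2} B e^{2 x} e^{2 y} \sin{\left(y \right)} + \frac{A B^{2} e^{x} e^{y} \sin^{2}{\left(y \right)}}{2}
  -2·u^2·u_y = - 2 A^{3} e^{3 x} e^{3 y} - 4 A^{2} B e^{2 x} e^{2 y} \sin{\left(y \right)} - 2 A^{2} B e^{2 x} e^{2 y} \cos{\left(y \right)} - 2 A B^{2} e^{x} e^{y} \sin^{2}{\left(y \right)} - 4 A B^{2} e^{x} e^{y} \sin{\left(y \right)} \cos{\left(y \right)} - 2 B^{3} \sin^{2}{\left(y \right)} \cos{\left(y \right)}
So the left-hand side equals
  - \frac{3 A^{3} e^{3 x} e^{3 y}}{2} - 3 A^{2} B e^{2 x} e^{2 y} \sin{\left(y \right)} - 2 A^{2} B e^{2 x} e^{2 y} \cos{\left(y \right)} + \frac{2 A^{2} e^{2 x} e^{2 y}}{3} - \frac{3 A B^{2} e^{x} e^{y} \sin^{2}{\left(y \right)}}{2} - 4 A B^{2} e^{x} e^{y} \sin{\left(y \right)} \cos{\left(y \right)} + \frac{2 A B e^{x} e^{y} \sin{\left(y \right)}}{3} - 2 B^{3} \sin^{2}{\left(y \right)} \cos{\left(y \right)}
This must equal f(x, y) identically; expanded, f = \frac{81 e^{3 x} e^{3 y}}{2} - 54 e^{2 x} e^{2 y} \sin{\left(y \right)} - 36 e^{2 x} e^{2 y} \cos{\left(y \right)} + 6 e^{2 x} e^{2 y} + 18 e^{x} e^{y} \sin^{2}{\left(y \right)} + 48 e^{x} e^{y} \sin{\left(y \right)} \cos{\left(y \right)} - 4 e^{x} e^{y} \sin{\left(y \right)} - 16 \sin^{2}{\left(y \right)} \cos{\left(y \right)}.
Matching coefficients of the independent functions:
  [e^{2 x} e^{2 y}]:  \frac{2 A^{2}}{3} = 6
  [e^{3 x} e^{3 y}]:  - \frac{3 A^{3}}{2} = \frac{81}{2}
  [\sin^{2}{\left(y \right)} \cos{\left(y \right)}]:  - 2 B^{3} = -16
  [e^{x} e^{y} \sin{\left(y \right)}]:  \frac{2 A B}{3} = -4
  [e^{x} e^{y} \sin^{2}{\left(y \right)}]:  - \frac{3 A B^{2}}{2} = 18
  [e^{2 x} e^{2 y} \sin{\left(y \right)}]:  - 3 A^{2} B = -54
  [e^{2 x} e^{2 y} \cos{\left(y \right)}]:  - 2 A^{2} B = -36
  [e^{x} e^{y} \sin{\left(y \right)} \cos{\left(y \right)}]:  - 4 A B^{2} = 48
Solving: A = -3, B = 2.
Check against the point condition:
  u(0, 0) = -3  ⟹  A = -3  ✓
Hence u(x, y) = - 3 e^{x + y} + 2 \sin{\left(y \right)}.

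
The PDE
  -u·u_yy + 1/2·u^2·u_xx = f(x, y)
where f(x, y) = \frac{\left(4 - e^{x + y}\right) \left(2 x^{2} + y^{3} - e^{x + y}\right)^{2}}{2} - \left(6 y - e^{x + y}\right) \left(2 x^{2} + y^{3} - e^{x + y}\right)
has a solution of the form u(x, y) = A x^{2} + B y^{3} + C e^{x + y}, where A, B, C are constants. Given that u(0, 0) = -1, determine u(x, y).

Answer: u(x, y) = 2 x^{2} + y^{3} - e^{x + y}

Derivation:
Substitute the ansatz u = A x^{2} + B y^{3} + C e^{x + y} into the left-hand side.
Derivatives of the ansatz:
  u_yy = 6 B y + C e^{x} e^{y}
  u_xx = 2 A + C e^{x} e^{y}
Term by term:
  -u·u_yy = - 6 A B x^{2} y - A C x^{2} e^{x} e^{y} - 6 B^{2} y^{4} - B C y^{3} e^{x} e^{y} - 6 B C y e^{x} e^{y} - C^{2} e^{2 x} e^{2 y}
  1/2·u^2·u_xx = A^{3} x^{4} + 2 A^{2} B x^{2} y^{3} + \frac{A^{2} C x^{4} e^{x} e^{y}}{2} + 2 A^{2} C x^{2} e^{x} e^{y} + A B^{2} y^{6} + A B C x^{2} y^{3} e^{x} e^{y} + 2 A B C y^{3} e^{x} e^{y} + A C^{2} x^{2} e^{2 x} e^{2 y} + A C^{2} e^{2 x} e^{2 y} + \frac{B^{2} C y^{6} e^{x} e^{y}}{2} + B C^{2} y^{3} e^{2 x} e^{2 y} + \frac{C^{3} e^{3 x} e^{3 y}}{2}
So the left-hand side equals
  A^{3} x^{4} + 2 A^{2} B x^{2} y^{3} + \frac{A^{2} C x^{4} e^{x} e^{y}}{2} + 2 A^{2} C x^{2} e^{x} e^{y} + A B^{2} y^{6} + A B C x^{2} y^{3} e^{x} e^{y} + 2 A B C y^{3} e^{x} e^{y} - 6 A B x^{2} y + A C^{2} x^{2} e^{2 x} e^{2 y} + A C^{2} e^{2 x} e^{2 y} - A C x^{2} e^{x} e^{y} + \frac{B^{2} C y^{6} e^{x} e^{y}}{2} - 6 B^{2} y^{4} + B C^{2} y^{3} e^{2 x} e^{2 y} - B C y^{3} e^{x} e^{y} - 6 B C y e^{x} e^{y} + \frac{C^{3} e^{3 x} e^{3 y}}{2} - C^{2} e^{2 x} e^{2 y}
This must equal f(x, y) identically; expanded, f = - 2 x^{4} e^{x} e^{y} + 8 x^{4} - 2 x^{2} y^{3} e^{x} e^{y} + 8 x^{2} y^{3} - 12 x^{2} y + 2 x^{2} e^{2 x} e^{2 y} - 6 x^{2} e^{x} e^{y} - \frac{y^{6} e^{x} e^{y}}{2} + 2 y^{6} - 6 y^{4} + y^{3} e^{2 x} e^{2 y} - 3 y^{3} e^{x} e^{y} + 6 y e^{x} e^{y} - \frac{e^{3 x} e^{3 y}}{2} + e^{2 x} e^{2 y}.
Matching coefficients of the independent functions:
(each divided by its leading coefficient; functions giving the same equation are listed together)
  [x^{4}]:  A^{3} - 8 = 0
  [y^{4}]:  B^{2} - 1 = 0
  [y^{6}]:  A B^{2} - 2 = 0
  [x^{2} y]:  A B - 2 = 0
  [x^{2} y^{3}]:  A^{2} B - 4 = 0
  [e^{2 x} e^{2 y}]:  A C^{2} - C^{2} - 1 = 0
  [e^{3 x} e^{3 y}]:  C^{3} + 1 = 0
  [x^{2} e^{x} e^{y}]:  A^{2} C - \frac{A C}{2} + 3 = 0
  [x^{2} e^{2 x} e^{2 y}]:  A C^{2} - 2 = 0
  [x^{4} e^{x} e^{y}]:  A^{2} C + 4 = 0
  [y e^{x} e^{y}]:  B C + 1 = 0
  [y^{3} e^{x} e^{y}]:  A B C - \frac{B C}{2} + \frac{3}{2} = 0
  [y^{3} e^{2 x} e^{2 y}]:  B C^{2} - 1 = 0
  [y^{6} e^{x} e^{y}]:  B^{2} C + 1 = 0
  [x^{2} y^{3} e^{x} e^{y}]:  A B C + 2 = 0
Solving: A = 2, B = 1, C = -1.
Check against the point condition:
  u(0, 0) = -1  ⟹  C = -1  ✓
Hence u(x, y) = 2 x^{2} + y^{3} - e^{x + y}.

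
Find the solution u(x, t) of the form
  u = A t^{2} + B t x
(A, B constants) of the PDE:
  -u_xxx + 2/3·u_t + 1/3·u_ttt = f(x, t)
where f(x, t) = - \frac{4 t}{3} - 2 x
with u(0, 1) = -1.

Substitute the ansatz u = A t^{2} + B t x into the left-hand side.
Derivatives of the ansatz:
  u_xxx = 0
  u_t = 2 A t + B x
  u_ttt = 0
Term by term:
  -u_xxx = 0
  2/3·u_t = \frac{4 A t}{3} + \frac{2 B x}{3}
  1/3·u_ttt = 0
So the left-hand side equals
  \frac{4 A t}{3} + \frac{2 B x}{3}
This must equal f(x, t) = - \frac{4 t}{3} - 2 x identically.
Matching coefficients of the independent functions:
  [t]:  \frac{4 A}{3} = - \frac{4}{3}
  [x]:  \frac{2 B}{3} = -2
Solving: A = -1, B = -3.
Check against the point condition:
  u(0, 1) = -1  ⟹  A = -1  ✓
Hence u(x, t) = - t^{2} - 3 t x.

Answer: u(x, t) = - t^{2} - 3 t x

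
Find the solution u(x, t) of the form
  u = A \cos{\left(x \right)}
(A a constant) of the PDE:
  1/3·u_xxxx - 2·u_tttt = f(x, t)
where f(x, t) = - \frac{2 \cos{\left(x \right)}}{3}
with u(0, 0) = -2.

Answer: u(x, t) = - 2 \cos{\left(x \right)}

Derivation:
Substitute the ansatz u = A \cos{\left(x \right)} into the left-hand side.
Derivatives of the ansatz:
  u_xxxx = A \cos{\left(x \right)}
  u_tttt = 0
Term by term:
  1/3·u_xxxx = \frac{A \cos{\left(x \right)}}{3}
  -2·u_tttt = 0
So the left-hand side equals
  \frac{A \cos{\left(x \right)}}{3}
This must equal f(x, t) = - \frac{2 \cos{\left(x \right)}}{3} identically.
Matching coefficients of the independent functions:
  [\cos{\left(x \right)}]:  \frac{A}{3} = - \frac{2}{3}
Solving: A = -2.
Check against the point condition:
  u(0, 0) = -2  ⟹  A = -2  ✓
Hence u(x, t) = - 2 \cos{\left(x \right)}.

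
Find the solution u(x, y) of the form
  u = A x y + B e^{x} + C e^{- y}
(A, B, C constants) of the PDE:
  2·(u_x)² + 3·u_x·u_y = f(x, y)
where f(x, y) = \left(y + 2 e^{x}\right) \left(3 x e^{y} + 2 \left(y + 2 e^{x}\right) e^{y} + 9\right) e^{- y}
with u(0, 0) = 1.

Substitute the ansatz u = A x y + B e^{x} + C e^{- y} into the left-hand side.
Derivatives of the ansatz:
  u_x = A y + B e^{x}
  u_y = A x - C e^{- y}
Term by term:
  2·(u_x)² = 2 A^{2} y^{2} + 4 A B y e^{x} + 2 B^{2} e^{2 x}
  3·u_x·u_y = 3 A^{2} x y + 3 A B x e^{x} - 3 A C y e^{- y} - 3 B C e^{x} e^{- y}
So the left-hand side equals
  3 A^{2} x y + 2 A^{2} y^{2} + 3 A B x e^{x} + 4 A B y e^{x} - 3 A C y e^{- y} + 2 B^{2} e^{2 x} - 3 B C e^{x} e^{- y}
This must equal f(x, y) identically; expanded, f = 3 x y + 6 x e^{x} + 2 y^{2} + 8 y e^{x} + 9 y e^{- y} + 8 e^{2 x} + 18 e^{x} e^{- y}.
Matching coefficients of the independent functions:
  [y^{2}]:  2 A^{2} = 2
  [x y]:  3 A^{2} = 3
  [x e^{x}]:  3 A B = 6
  [y e^{x}]:  4 A B = 8
  [y e^{- y}]:  - 3 A C = 9
  [e^{x} e^{- y}]:  - 3 B C = 18
  [e^{2 x}]:  2 B^{2} = 8
These equations allow (A, B, C) = (-1, -2, 3) or (1, 2, -3).
Impose the point condition(s):
  u(0, 0) = 1  ⟹  B + C = 1
Only A = -1, B = -2, C = 3 satisfies everything.
Hence u(x, y) = - x y - 2 e^{x} + 3 e^{- y}.

Answer: u(x, y) = - x y - 2 e^{x} + 3 e^{- y}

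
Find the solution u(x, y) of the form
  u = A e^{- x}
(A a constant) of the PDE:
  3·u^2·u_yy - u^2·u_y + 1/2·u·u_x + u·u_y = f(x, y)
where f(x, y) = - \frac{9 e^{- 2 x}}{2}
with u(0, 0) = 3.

Answer: u(x, y) = 3 e^{- x}

Derivation:
Substitute the ansatz u = A e^{- x} into the left-hand side.
Derivatives of the ansatz:
  u_yy = 0
  u_y = 0
  u_x = - A e^{- x}
Term by term:
  3·u^2·u_yy = 0
  -u^2·u_y = 0
  1/2·u·u_x = - \frac{A^{2} e^{- 2 x}}{2}
  u·u_y = 0
So the left-hand side equals
  - \frac{A^{2} e^{- 2 x}}{2}
This must equal f(x, y) = - \frac{9 e^{- 2 x}}{2} identically.
Matching coefficients of the independent functions:
  [e^{- 2 x}]:  - \frac{A^{2}}{2} = - \frac{9}{2}
These equations allow (A) = (-3) or (3).
Impose the point condition(s):
  u(0, 0) = 3  ⟹  A = 3
Only A = 3 satisfies everything.
Hence u(x, y) = 3 e^{- x}.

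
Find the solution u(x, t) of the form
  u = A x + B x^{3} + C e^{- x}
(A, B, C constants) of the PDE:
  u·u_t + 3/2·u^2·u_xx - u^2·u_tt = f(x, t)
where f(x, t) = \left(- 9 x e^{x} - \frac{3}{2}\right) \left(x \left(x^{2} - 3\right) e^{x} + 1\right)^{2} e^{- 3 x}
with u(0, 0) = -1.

Answer: u(x, t) = - x^{3} + 3 x - e^{- x}

Derivation:
Substitute the ansatz u = A x + B x^{3} + C e^{- x} into the left-hand side.
Derivatives of the ansatz:
  u_t = 0
  u_xx = 6 B x + C e^{- x}
  u_tt = 0
Term by term:
  u·u_t = 0
  3/2·u^2·u_xx = 9 A^{2} B x^{3} + \frac{3 A^{2} C x^{2} e^{- x}}{2} + 18 A B^{2} x^{5} + 3 A B C x^{4} e^{- x} + 18 A B C x^{2} e^{- x} + 3 A C^{2} x e^{- 2 x} + 9 B^{3} x^{7} + \frac{3 B^{2} C x^{6} e^{- x}}{2} + 18 B^{2} C x^{4} e^{- x} + 3 B C^{2} x^{3} e^{- 2 x} + 9 B C^{2} x e^{- 2 x} + \frac{3 C^{3} e^{- 3 x}}{2}
  -u^2·u_tt = 0
So the left-hand side equals
  9 A^{2} B x^{3} + \frac{3 A^{2} C x^{2} e^{- x}}{2} + 18 A B^{2} x^{5} + 3 A B C x^{4} e^{- x} + 18 A B C x^{2} e^{- x} + 3 A C^{2} x e^{- 2 x} + 9 B^{3} x^{7} + \frac{3 B^{2} C x^{6} e^{- x}}{2} + 18 B^{2} C x^{4} e^{- x} + 3 B C^{2} x^{3} e^{- 2 x} + 9 B C^{2} x e^{- 2 x} + \frac{3 C^{3} e^{- 3 x}}{2}
This must equal f(x, t) identically; expanded, f = - 9 x^{7} - \frac{3 x^{6} e^{- x}}{2} + 54 x^{5} - 9 x^{4} e^{- x} - 81 x^{3} - 3 x^{3} e^{- 2 x} + \frac{81 x^{2} e^{- x}}{2} - \frac{3 e^{- 3 x}}{2}.
Matching coefficients of the independent functions:
  [x^{3}]:  9 A^{2} B = -81
  [x^{5}]:  18 A B^{2} = 54
  [x^{7}]:  9 B^{3} = -9
  [x e^{- 2 x}]:  3 A C^{2} + 9 B C^{2} = 0
  [x^{2} e^{- x}]:  \frac{3 A^{2} C}{2} + 18 A B C = \frac{81}{2}
  [x^{3} e^{- 2 x}]:  3 B C^{2} = -3
  [x^{4} e^{- x}]:  3 A B C + 18 B^{2} C = -9
  [x^{6} e^{- x}]:  \frac{3 B^{2} C}{2} = - \frac{3}{2}
  [e^{- 3 x}]:  \frac{3 C^{3}}{2} = - \frac{3}{2}
Solving: A = 3, B = -1, C = -1.
Check against the point condition:
  u(0, 0) = -1  ⟹  C = -1  ✓
Hence u(x, t) = - x^{3} + 3 x - e^{- x}.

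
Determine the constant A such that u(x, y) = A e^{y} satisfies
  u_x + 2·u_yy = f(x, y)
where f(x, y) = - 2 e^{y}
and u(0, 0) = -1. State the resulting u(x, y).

Substitute the ansatz u = A e^{y} into the left-hand side.
Derivatives of the ansatz:
  u_x = 0
  u_yy = A e^{y}
Term by term:
  u_x = 0
  2·u_yy = 2 A e^{y}
So the left-hand side equals
  2 A e^{y}
This must equal f(x, y) = - 2 e^{y} identically.
Matching coefficients of the independent functions:
  [e^{y}]:  2 A = -2
Solving: A = -1.
Check against the point condition:
  u(0, 0) = -1  ⟹  A = -1  ✓
Hence u(x, y) = - e^{y}.

Answer: u(x, y) = - e^{y}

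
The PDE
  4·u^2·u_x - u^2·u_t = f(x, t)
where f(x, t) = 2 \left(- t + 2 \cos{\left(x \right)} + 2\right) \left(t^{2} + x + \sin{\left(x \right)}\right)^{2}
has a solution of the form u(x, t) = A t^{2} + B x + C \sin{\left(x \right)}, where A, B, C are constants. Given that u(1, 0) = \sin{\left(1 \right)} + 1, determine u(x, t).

Substitute the ansatz u = A t^{2} + B x + C \sin{\left(x \right)} into the left-hand side.
Derivatives of the ansatz:
  u_x = B + C \cos{\left(x \right)}
  u_t = 2 A t
Term by term:
  4·u^2·u_x = 4 A^{2} B t^{4} + 4 A^{2} C t^{4} \cos{\left(x \right)} + 8 A B^{2} t^{2} x + 8 A B C t^{2} x \cos{\left(x \right)} + 8 A B C t^{2} \sin{\left(x \right)} + 8 A C^{2} t^{2} \sin{\left(x \right)} \cos{\left(x \right)} + 4 B^{3} x^{2} + 4 B^{2} C x^{2} \cos{\left(x \right)} + 8 B^{2} C x \sin{\left(x \right)} + 8 B C^{2} x \sin{\left(x \right)} \cos{\left(x \right)} + 4 B C^{2} \sin^{2}{\left(x \right)} + 4 C^{3} \sin^{2}{\left(x \right)} \cos{\left(x \right)}
  -u^2·u_t = - 2 A^{3} t^{5} - 4 A^{2} B t^{3} x - 4 A^{2} C t^{3} \sin{\left(x \right)} - 2 A B^{2} t x^{2} - 4 A B C t x \sin{\left(x \right)} - 2 A C^{2} t \sin^{2}{\left(x \right)}
So the left-hand side equals
  - 2 A^{3} t^{5} + 4 A^{2} B t^{4} - 4 A^{2} B t^{3} x + 4 A^{2} C t^{4} \cos{\left(x \right)} - 4 A^{2} C t^{3} \sin{\left(x \right)} + 8 A B^{2} t^{2} x - 2 A B^{2} t x^{2} + 8 A B C t^{2} x \cos{\left(x \right)} + 8 A B C t^{2} \sin{\left(x \right)} - 4 A B C t x \sin{\left(x \right)} + 8 A C^{2} t^{2} \sin{\left(x \right)} \cos{\left(x \right)} - 2 A C^{2} t \sin^{2}{\left(x \right)} + 4 B^{3} x^{2} + 4 B^{2} C x^{2} \cos{\left(x \right)} + 8 B^{2} C x \sin{\left(x \right)} + 8 B C^{2} x \sin{\left(x \right)} \cos{\left(x \right)} + 4 B C^{2} \sin^{2}{\left(x \right)} + 4 C^{3} \sin^{2}{\left(x \right)} \cos{\left(x \right)}
This must equal f(x, t) identically; expanded, f = - 2 t^{5} + 4 t^{4} \cos{\left(x \right)} + 4 t^{4} - 4 t^{3} x - 4 t^{3} \sin{\left(x \right)} + 8 t^{2} x \cos{\left(x \right)} + 8 t^{2} x + 8 t^{2} \sin{\left(x \right)} \cos{\left(x \right)} + 8 t^{2} \sin{\left(x \right)} - 2 t x^{2} - 4 t x \sin{\left(x \right)} - 2 t \sin^{2}{\left(x \right)} + 4 x^{2} \cos{\left(x \right)} + 4 x^{2} + 8 x \sin{\left(x \right)} \cos{\left(x \right)} + 8 x \sin{\left(x \right)} + 4 \sin^{2}{\left(x \right)} \cos{\left(x \right)} + 4 \sin^{2}{\left(x \right)}.
Matching coefficients of the independent functions:
(each divided by its leading coefficient; functions giving the same equation are listed together)
  [t^{4}, t^{3} x]:  A^{2} B - 1 = 0
  [t^{5}]:  A^{3} - 1 = 0
  [x^{2}]:  B^{3} - 1 = 0
  [t x^{2}, t^{2} x]:  A B^{2} - 1 = 0
  [t \sin^{2}{\left(x \right)}, t^{2} \sin{\left(x \right)} \cos{\left(x \right)}]:  A C^{2} - 1 = 0
  [t^{2} \sin{\left(x \right)}, t x \sin{\left(x \right)}, t^{2} x \cos{\left(x \right)}]:  A B C - 1 = 0
  [t^{3} \sin{\left(x \right)}, t^{4} \cos{\left(x \right)}]:  A^{2} C - 1 = 0
  [x \sin{\left(x \right)}, x^{2} \cos{\left(x \right)}]:  B^{2} C - 1 = 0
  [\sin^{2}{\left(x \right)} \cos{\left(x \right)}]:  C^{3} - 1 = 0
  [x \sin{\left(x \right)} \cos{\left(x \right)}, \sin^{2}{\left(x \right)}]:  B C^{2} - 1 = 0
Solving: A = 1, B = 1, C = 1.
Check against the point condition:
  u(1, 0) = \sin{\left(1 \right)} + 1  ⟹  B + C \sin{\left(1 \right)} = \sin{\left(1 \right)} + 1  ✓
Hence u(x, t) = t^{2} + x + \sin{\left(x \right)}.

Answer: u(x, t) = t^{2} + x + \sin{\left(x \right)}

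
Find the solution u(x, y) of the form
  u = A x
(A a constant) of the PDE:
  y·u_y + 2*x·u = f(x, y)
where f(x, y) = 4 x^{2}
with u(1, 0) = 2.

Substitute the ansatz u = A x into the left-hand side.
Derivatives of the ansatz:
  u_y = 0
Term by term:
  y·u_y = 0
  2*x·u = 2 A x^{2}
So the left-hand side equals
  2 A x^{2}
This must equal f(x, y) = 4 x^{2} identically.
Matching coefficients of the independent functions:
  [x^{2}]:  2 A = 4
Solving: A = 2.
Check against the point condition:
  u(1, 0) = 2  ⟹  A = 2  ✓
Hence u(x, y) = 2 x.

Answer: u(x, y) = 2 x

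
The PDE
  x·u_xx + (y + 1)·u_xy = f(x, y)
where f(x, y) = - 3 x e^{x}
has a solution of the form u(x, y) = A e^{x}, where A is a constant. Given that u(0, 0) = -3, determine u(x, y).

Substitute the ansatz u = A e^{x} into the left-hand side.
Derivatives of the ansatz:
  u_xx = A e^{x}
  u_xy = 0
Term by term:
  x·u_xx = A x e^{x}
  (y + 1)·u_xy = 0
So the left-hand side equals
  A x e^{x}
This must equal f(x, y) = - 3 x e^{x} identically.
Matching coefficients of the independent functions:
  [x e^{x}]:  A = -3
Solving: A = -3.
Check against the point condition:
  u(0, 0) = -3  ⟹  A = -3  ✓
Hence u(x, y) = - 3 e^{x}.

Answer: u(x, y) = - 3 e^{x}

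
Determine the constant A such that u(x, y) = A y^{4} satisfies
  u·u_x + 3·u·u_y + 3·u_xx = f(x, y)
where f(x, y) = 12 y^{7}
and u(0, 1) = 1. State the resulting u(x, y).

Answer: u(x, y) = y^{4}

Derivation:
Substitute the ansatz u = A y^{4} into the left-hand side.
Derivatives of the ansatz:
  u_x = 0
  u_y = 4 A y^{3}
  u_xx = 0
Term by term:
  u·u_x = 0
  3·u·u_y = 12 A^{2} y^{7}
  3·u_xx = 0
So the left-hand side equals
  12 A^{2} y^{7}
This must equal f(x, y) = 12 y^{7} identically.
Matching coefficients of the independent functions:
  [y^{7}]:  12 A^{2} = 12
These equations allow (A) = (-1) or (1).
Impose the point condition(s):
  u(0, 1) = 1  ⟹  A = 1
Only A = 1 satisfies everything.
Hence u(x, y) = y^{4}.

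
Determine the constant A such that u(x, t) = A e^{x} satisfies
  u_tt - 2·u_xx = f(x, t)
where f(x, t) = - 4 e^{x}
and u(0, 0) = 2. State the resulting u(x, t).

Answer: u(x, t) = 2 e^{x}

Derivation:
Substitute the ansatz u = A e^{x} into the left-hand side.
Derivatives of the ansatz:
  u_tt = 0
  u_xx = A e^{x}
Term by term:
  u_tt = 0
  -2·u_xx = - 2 A e^{x}
So the left-hand side equals
  - 2 A e^{x}
This must equal f(x, t) = - 4 e^{x} identically.
Matching coefficients of the independent functions:
  [e^{x}]:  - 2 A = -4
Solving: A = 2.
Check against the point condition:
  u(0, 0) = 2  ⟹  A = 2  ✓
Hence u(x, t) = 2 e^{x}.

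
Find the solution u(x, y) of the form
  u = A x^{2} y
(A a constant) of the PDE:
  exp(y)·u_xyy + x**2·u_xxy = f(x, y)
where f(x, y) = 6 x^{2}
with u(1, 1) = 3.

Answer: u(x, y) = 3 x^{2} y

Derivation:
Substitute the ansatz u = A x^{2} y into the left-hand side.
Derivatives of the ansatz:
  u_xyy = 0
  u_xxy = 2 A
Term by term:
  exp(y)·u_xyy = 0
  x**2·u_xxy = 2 A x^{2}
So the left-hand side equals
  2 A x^{2}
This must equal f(x, y) = 6 x^{2} identically.
Matching coefficients of the independent functions:
  [x^{2}]:  2 A = 6
Solving: A = 3.
Check against the point condition:
  u(1, 1) = 3  ⟹  A = 3  ✓
Hence u(x, y) = 3 x^{2} y.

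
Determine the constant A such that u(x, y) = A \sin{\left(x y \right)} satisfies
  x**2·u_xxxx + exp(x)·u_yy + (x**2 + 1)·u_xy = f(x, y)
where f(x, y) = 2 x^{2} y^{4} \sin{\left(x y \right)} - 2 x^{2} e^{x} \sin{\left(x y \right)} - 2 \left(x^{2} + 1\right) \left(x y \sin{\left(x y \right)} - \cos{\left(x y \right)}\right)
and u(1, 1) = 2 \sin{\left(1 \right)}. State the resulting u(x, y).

Substitute the ansatz u = A \sin{\left(x y \right)} into the left-hand side.
Derivatives of the ansatz:
  u_xxxx = A y^{4} \sin{\left(x y \right)}
  u_yy = - A x^{2} \sin{\left(x y \right)}
  u_xy = - A x y \sin{\left(x y \right)} + A \cos{\left(x y \right)}
Term by term:
  x**2·u_xxxx = A x^{2} y^{4} \sin{\left(x y \right)}
  exp(x)·u_yy = - A x^{2} e^{x} \sin{\left(x y \right)}
  (x**2 + 1)·u_xy = - A x^{3} y \sin{\left(x y \right)} + A x^{2} \cos{\left(x y \right)} - A x y \sin{\left(x y \right)} + A \cos{\left(x y \right)}
So the left-hand side equals
  - A x^{3} y \sin{\left(x y \right)} + A x^{2} y^{4} \sin{\left(x y \right)} - A x^{2} e^{x} \sin{\left(x y \right)} + A x^{2} \cos{\left(x y \right)} - A x y \sin{\left(x y \right)} + A \cos{\left(x y \right)}
This must equal f(x, y) identically; expanded, f = - 2 x^{3} y \sin{\left(x y \right)} + 2 x^{2} y^{4} \sin{\left(x y \right)} - 2 x^{2} e^{x} \sin{\left(x y \right)} + 2 x^{2} \cos{\left(x y \right)} - 2 x y \sin{\left(x y \right)} + 2 \cos{\left(x y \right)}.
Matching coefficients of the independent functions:
  [x^{2} \cos{\left(x y \right)}, x^{2} y^{4} \sin{\left(x y \right)}, \cos{\left(x y \right)}]:  A = 2
  [x y \sin{\left(x y \right)}, x^{2} e^{x} \sin{\left(x y \right)}, x^{3} y \sin{\left(x y \right)}]:  - A = -2
Solving: A = 2.
Check against the point condition:
  u(1, 1) = 2 \sin{\left(1 \right)}  ⟹  A \sin{\left(1 \right)} = 2 \sin{\left(1 \right)}  ✓
Hence u(x, y) = 2 \sin{\left(x y \right)}.

Answer: u(x, y) = 2 \sin{\left(x y \right)}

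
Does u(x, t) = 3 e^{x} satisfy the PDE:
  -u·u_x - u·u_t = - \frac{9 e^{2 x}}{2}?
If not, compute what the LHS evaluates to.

Answer: No, the LHS evaluates to - 9 e^{2 x}

Derivation:
Evaluate each term of the left-hand side for u = 3 e^{x}.
Derivatives:
  u_x = 3 e^{x}
  u_t = 0
Terms:
  -u·u_x = - 9 e^{2 x}
  -u·u_t = 0
Sum: LHS = - 9 e^{2 x}
Given right-hand side: - \frac{9 e^{2 x}}{2}. Difference LHS − RHS = - \frac{9 e^{2 x}}{2} ≠ 0, so u is not a solution.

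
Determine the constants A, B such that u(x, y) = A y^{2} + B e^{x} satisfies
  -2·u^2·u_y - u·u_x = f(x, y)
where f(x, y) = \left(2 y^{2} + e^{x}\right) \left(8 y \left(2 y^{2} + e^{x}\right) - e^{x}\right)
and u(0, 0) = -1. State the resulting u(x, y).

Answer: u(x, y) = - 2 y^{2} - e^{x}

Derivation:
Substitute the ansatz u = A y^{2} + B e^{x} into the left-hand side.
Derivatives of the ansatz:
  u_y = 2 A y
  u_x = B e^{x}
Term by term:
  -2·u^2·u_y = - 4 A^{3} y^{5} - 8 A^{2} B y^{3} e^{x} - 4 A B^{2} y e^{2 x}
  -u·u_x = - A B y^{2} e^{x} - B^{2} e^{2 x}
So the left-hand side equals
  - 4 A^{3} y^{5} - 8 A^{2} B y^{3} e^{x} - 4 A B^{2} y e^{2 x} - A B y^{2} e^{x} - B^{2} e^{2 x}
This must equal f(x, y) identically; expanded, f = 32 y^{5} + 32 y^{3} e^{x} - 2 y^{2} e^{x} + 8 y e^{2 x} - e^{2 x}.
Matching coefficients of the independent functions:
  [y^{5}]:  - 4 A^{3} = 32
  [y e^{2 x}]:  - 4 A B^{2} = 8
  [y^{2} e^{x}]:  - A B = -2
  [y^{3} e^{x}]:  - 8 A^{2} B = 32
  [e^{2 x}]:  - B^{2} = -1
Solving: A = -2, B = -1.
Check against the point condition:
  u(0, 0) = -1  ⟹  B = -1  ✓
Hence u(x, y) = - 2 y^{2} - e^{x}.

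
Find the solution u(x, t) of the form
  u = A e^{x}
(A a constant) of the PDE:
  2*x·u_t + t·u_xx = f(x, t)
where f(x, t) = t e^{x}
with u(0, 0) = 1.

Answer: u(x, t) = e^{x}

Derivation:
Substitute the ansatz u = A e^{x} into the left-hand side.
Derivatives of the ansatz:
  u_t = 0
  u_xx = A e^{x}
Term by term:
  2*x·u_t = 0
  t·u_xx = A t e^{x}
So the left-hand side equals
  A t e^{x}
This must equal f(x, t) = t e^{x} identically.
Matching coefficients of the independent functions:
  [t e^{x}]:  A = 1
Solving: A = 1.
Check against the point condition:
  u(0, 0) = 1  ⟹  A = 1  ✓
Hence u(x, t) = e^{x}.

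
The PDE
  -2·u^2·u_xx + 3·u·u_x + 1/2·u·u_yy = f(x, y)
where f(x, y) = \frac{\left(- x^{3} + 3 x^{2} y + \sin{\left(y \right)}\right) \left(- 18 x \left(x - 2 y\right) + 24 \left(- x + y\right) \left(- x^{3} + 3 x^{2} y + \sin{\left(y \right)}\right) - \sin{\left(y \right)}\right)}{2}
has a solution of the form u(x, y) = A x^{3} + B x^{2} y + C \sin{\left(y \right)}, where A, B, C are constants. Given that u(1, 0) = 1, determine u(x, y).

Substitute the ansatz u = A x^{3} + B x^{2} y + C \sin{\left(y \right)} into the left-hand side.
Derivatives of the ansatz:
  u_xx = 6 A x + 2 B y
  u_x = 3 A x^{2} + 2 B x y
  u_yy = - C \sin{\left(y \right)}
Term by term:
  -2·u^2·u_xx = - 12 A^{3} x^{7} - 28 A^{2} B x^{6} y - 24 A^{2} C x^{4} \sin{\left(y \right)} - 20 A B^{2} x^{5} y^{2} - 32 A B C x^{3} y \sin{\left(y \right)} - 12 A C^{2} x \sin^{2}{\left(y \right)} - 4 B^{3} x^{4} y^{3} - 8 B^{2} C x^{2} y^{2} \sin{\left(y \right)} - 4 B C^{2} y \sin^{2}{\left(y \right)}
  3·u·u_x = 9 A^{2} x^{5} + 15 A B x^{4} y + 9 A C x^{2} \sin{\left(y \right)} + 6 B^{2} x^{3} y^{2} + 6 B C x y \sin{\left(y \right)}
  1/2·u·u_yy = - \frac{A C x^{3} \sin{\left(y \right)}}{2} - \frac{B C x^{2} y \sin{\left(y \right)}}{2} - \frac{C^{2} \sin^{2}{\left(y \right)}}{2}
So the left-hand side equals
  - 12 A^{3} x^{7} - 28 A^{2} B x^{6} y - 24 A^{2} C x^{4} \sin{\left(y \right)} + 9 A^{2} x^{5} - 20 A B^{2} x^{5} y^{2} - 32 A B C x^{3} y \sin{\left(y \right)} + 15 A B x^{4} y - 12 A C^{2} x \sin^{2}{\left(y \right)} - \frac{A C x^{3} \sin{\left(y \right)}}{2} + 9 A C x^{2} \sin{\left(y \right)} - 4 B^{3} x^{4} y^{3} - 8 B^{2} C x^{2} y^{2} \sin{\left(y \right)} + 6 B^{2} x^{3} y^{2} - 4 B C^{2} y \sin^{2}{\left(y \right)} - \frac{B C x^{2} y \sin{\left(y \right)}}{2} + 6 B C x y \sin{\left(y \right)} - \frac{C^{2} \sin^{2}{\left(y \right)}}{2}
This must equal f(x, y) identically; expanded, f = - 12 x^{7} + 84 x^{6} y - 180 x^{5} y^{2} + 9 x^{5} + 108 x^{4} y^{3} - 45 x^{4} y + 24 x^{4} \sin{\left(y \right)} + 54 x^{3} y^{2} - 96 x^{3} y \sin{\left(y \right)} + \frac{x^{3} \sin{\left(y \right)}}{2} + 72 x^{2} y^{2} \sin{\left(y \right)} - \frac{3 x^{2} y \sin{\left(y \right)}}{2} - 9 x^{2} \sin{\left(y \right)} + 18 x y \sin{\left(y \right)} - 12 x \sin^{2}{\left(y \right)} + 12 y \sin^{2}{\left(y \right)} - \frac{\sin^{2}{\left(y \right)}}{2}.
Matching coefficients of the independent functions:
(each divided by its leading coefficient; functions giving the same equation are listed together)
  [x^{5}]:  A^{2} - 1 = 0
  [x^{7}]:  A^{3} - 1 = 0
  [x \sin^{2}{\left(y \right)}]:  A C^{2} - 1 = 0
  [x^{2} \sin{\left(y \right)}, x^{3} \sin{\left(y \right)}]:  A C + 1 = 0
  [x^{3} y^{2}]:  B^{2} - 9 = 0
  [x^{4} y]:  A B + 3 = 0
  [x^{4} y^{3}]:  B^{3} + 27 = 0
  [x^{4} \sin{\left(y \right)}]:  A^{2} C + 1 = 0
  [x^{5} y^{2}]:  A B^{2} - 9 = 0
  [x^{6} y]:  A^{2} B + 3 = 0
  [y \sin^{2}{\left(y \right)}]:  B C^{2} + 3 = 0
  [x y \sin{\left(y \right)}, x^{2} y \sin{\left(y \right)}]:  B C - 3 = 0
  [x^{2} y^{2} \sin{\left(y \right)}]:  B^{2} C + 9 = 0
  [x^{3} y \sin{\left(y \right)}]:  A B C - 3 = 0
  [\sin^{2}{\left(y \right)}]:  C^{2} - 1 = 0
Solving: A = 1, B = -3, C = -1.
Check against the point condition:
  u(1, 0) = 1  ⟹  A = 1  ✓
Hence u(x, y) = x^{3} - 3 x^{2} y - \sin{\left(y \right)}.

Answer: u(x, y) = x^{3} - 3 x^{2} y - \sin{\left(y \right)}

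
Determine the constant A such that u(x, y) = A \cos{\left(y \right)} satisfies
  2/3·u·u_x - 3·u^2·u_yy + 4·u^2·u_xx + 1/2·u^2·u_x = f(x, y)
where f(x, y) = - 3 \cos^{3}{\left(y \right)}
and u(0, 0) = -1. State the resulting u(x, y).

Answer: u(x, y) = - \cos{\left(y \right)}

Derivation:
Substitute the ansatz u = A \cos{\left(y \right)} into the left-hand side.
Derivatives of the ansatz:
  u_x = 0
  u_yy = - A \cos{\left(y \right)}
  u_xx = 0
Term by term:
  2/3·u·u_x = 0
  -3·u^2·u_yy = 3 A^{3} \cos^{3}{\left(y \right)}
  4·u^2·u_xx = 0
  1/2·u^2·u_x = 0
So the left-hand side equals
  3 A^{3} \cos^{3}{\left(y \right)}
This must equal f(x, y) = - 3 \cos^{3}{\left(y \right)} identically.
Matching coefficients of the independent functions:
  [\cos^{3}{\left(y \right)}]:  3 A^{3} = -3
Solving: A = -1.
Check against the point condition:
  u(0, 0) = -1  ⟹  A = -1  ✓
Hence u(x, y) = - \cos{\left(y \right)}.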